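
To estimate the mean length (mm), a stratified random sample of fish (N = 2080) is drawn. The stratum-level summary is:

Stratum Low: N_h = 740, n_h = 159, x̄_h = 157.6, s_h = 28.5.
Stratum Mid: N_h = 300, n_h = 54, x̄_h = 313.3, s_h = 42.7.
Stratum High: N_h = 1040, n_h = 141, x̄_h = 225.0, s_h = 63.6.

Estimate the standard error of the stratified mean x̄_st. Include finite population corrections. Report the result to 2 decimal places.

SE(x̄_st) ≈ 2.70

V̂(x̄_st) = Σ W_h² (1 − n_h/N_h) s_h²/n_h, with W_h = N_h/N and N = 2080:
  stratum Low: (740/2080)²·(1 − 159/740)·28.5²/159 = 0.507661
  stratum Mid: (300/2080)²·(1 − 54/300)·42.7²/54 = 0.575959
  stratum High: (1040/2080)²·(1 − 141/1040)·63.6²/141 = 6.19957
V̂(x̄_st) = 7.28319
SE(x̄_st) = √7.28319 = 2.69874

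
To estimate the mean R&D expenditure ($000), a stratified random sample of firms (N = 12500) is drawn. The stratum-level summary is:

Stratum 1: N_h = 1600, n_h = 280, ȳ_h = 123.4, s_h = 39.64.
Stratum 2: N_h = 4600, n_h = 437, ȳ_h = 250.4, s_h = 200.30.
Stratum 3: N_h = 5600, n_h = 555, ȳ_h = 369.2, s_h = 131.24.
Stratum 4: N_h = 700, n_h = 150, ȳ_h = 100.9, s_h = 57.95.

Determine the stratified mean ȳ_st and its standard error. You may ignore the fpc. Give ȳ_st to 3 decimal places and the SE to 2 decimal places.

ȳ_st = Σ W_h ȳ_h = (1600·123.4 + 4600·250.4 + 5600·369.2 + 700·100.9)/12500 = 278.99440
V̂(ȳ_st) = Σ W_h² s_h²/n_h, with W_h = N_h/N and N = 12500:
  stratum 1: (1600/12500)²·39.64²/280 = 0.0919452
  stratum 2: (4600/12500)²·200.30²/437 = 12.433
  stratum 3: (5600/12500)²·131.24²/555 = 6.22867
  stratum 4: (700/12500)²·57.95²/150 = 0.0702088
V̂(ȳ_st) = 18.8238
SE(ȳ_st) = √18.8238 = 4.33864

ȳ_st ≈ 278.994, SE ≈ 4.34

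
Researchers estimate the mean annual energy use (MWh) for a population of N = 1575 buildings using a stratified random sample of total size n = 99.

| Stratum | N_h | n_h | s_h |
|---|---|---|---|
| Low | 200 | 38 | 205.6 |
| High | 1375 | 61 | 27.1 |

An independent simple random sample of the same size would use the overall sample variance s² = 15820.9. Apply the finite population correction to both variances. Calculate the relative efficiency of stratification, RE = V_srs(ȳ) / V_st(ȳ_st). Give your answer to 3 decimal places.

V̂(ȳ_st) = Σ W_h² (1 − n_h/N_h) s_h²/n_h, with W_h = N_h/N and N = 1575:
  stratum Low: (200/1575)²·(1 − 38/200)·205.6²/38 = 14.5294
  stratum High: (1375/1575)²·(1 − 61/1375)·27.1²/61 = 8.76891
V_st = 23.2983
V_srs = (1 − 99/1575)·15820.9/99 = 149.762
Relative efficiency = V_srs / V_st = 149.762/23.2983 = 6.4280

RE ≈ 6.428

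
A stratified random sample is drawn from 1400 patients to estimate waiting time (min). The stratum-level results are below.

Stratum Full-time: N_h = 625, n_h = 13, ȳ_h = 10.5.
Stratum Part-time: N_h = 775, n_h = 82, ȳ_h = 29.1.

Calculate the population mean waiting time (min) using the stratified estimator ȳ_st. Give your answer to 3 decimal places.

ȳ_st ≈ 20.796

N = Σ N_h = 1400. Stratum weights W_h = N_h/N.
ȳ_st = (625·10.5 + 775·29.1) / 1400 = 20.79643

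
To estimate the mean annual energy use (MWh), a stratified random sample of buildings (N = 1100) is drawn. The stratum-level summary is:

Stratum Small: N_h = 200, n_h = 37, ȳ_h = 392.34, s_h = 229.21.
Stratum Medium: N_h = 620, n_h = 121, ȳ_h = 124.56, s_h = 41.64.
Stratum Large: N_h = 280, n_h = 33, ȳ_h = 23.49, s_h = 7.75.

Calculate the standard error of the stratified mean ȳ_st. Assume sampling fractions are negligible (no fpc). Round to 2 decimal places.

SE(ȳ_st) ≈ 7.18

V̂(ȳ_st) = Σ W_h² s_h²/n_h, with W_h = N_h/N and N = 1100:
  stratum Small: (200/1100)²·229.21²/37 = 46.9397
  stratum Medium: (620/1100)²·41.64²/121 = 4.55233
  stratum Large: (280/1100)²·7.75²/33 = 0.117929
V̂(ȳ_st) = 51.6099
SE(ȳ_st) = √51.6099 = 7.18401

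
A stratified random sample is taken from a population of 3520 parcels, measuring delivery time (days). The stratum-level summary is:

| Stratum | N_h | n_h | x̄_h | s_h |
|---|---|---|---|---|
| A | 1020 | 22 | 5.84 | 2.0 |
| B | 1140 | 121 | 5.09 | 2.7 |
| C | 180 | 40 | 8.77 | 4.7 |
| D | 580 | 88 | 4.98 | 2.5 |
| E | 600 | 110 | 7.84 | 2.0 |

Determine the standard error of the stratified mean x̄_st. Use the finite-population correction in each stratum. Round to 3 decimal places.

SE(x̄_st) ≈ 0.156

V̂(x̄_st) = Σ W_h² (1 − n_h/N_h) s_h²/n_h, with W_h = N_h/N and N = 3520:
  stratum A: (1020/3520)²·(1 − 22/1020)·2.0²/22 = 0.0149377
  stratum B: (1140/3520)²·(1 − 121/1140)·2.7²/121 = 0.00564854
  stratum C: (180/3520)²·(1 − 40/180)·4.7²/40 = 0.00112318
  stratum D: (580/3520)²·(1 − 88/580)·2.5²/88 = 0.00163571
  stratum E: (600/3520)²·(1 − 110/600)·2.0²/110 = 0.000862838
V̂(x̄_st) = 0.0242079
SE(x̄_st) = √0.0242079 = 0.155589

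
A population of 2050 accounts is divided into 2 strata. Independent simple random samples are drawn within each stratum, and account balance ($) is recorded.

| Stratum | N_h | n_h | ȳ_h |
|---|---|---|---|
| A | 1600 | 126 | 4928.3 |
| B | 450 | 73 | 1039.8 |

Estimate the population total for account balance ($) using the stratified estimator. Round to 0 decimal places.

τ̂_st ≈ 8353190

τ̂_st = Σ N_h ȳ_h = 1600·4928.3 + 450·1039.8 = 8353190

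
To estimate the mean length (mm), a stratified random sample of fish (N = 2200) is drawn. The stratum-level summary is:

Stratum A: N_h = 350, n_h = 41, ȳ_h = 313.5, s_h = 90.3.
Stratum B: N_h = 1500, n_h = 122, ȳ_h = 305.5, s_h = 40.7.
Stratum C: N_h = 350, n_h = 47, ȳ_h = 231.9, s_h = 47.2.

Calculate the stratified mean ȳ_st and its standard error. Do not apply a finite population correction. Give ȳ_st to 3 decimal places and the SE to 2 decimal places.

ȳ_st ≈ 295.064, SE ≈ 3.54

ȳ_st = Σ W_h ȳ_h = (350·313.5 + 1500·305.5 + 350·231.9)/2200 = 295.06364
V̂(ȳ_st) = Σ W_h² s_h²/n_h, with W_h = N_h/N and N = 2200:
  stratum A: (350/2200)²·90.3²/41 = 5.03364
  stratum B: (1500/2200)²·40.7²/122 = 6.31199
  stratum C: (350/2200)²·47.2²/47 = 1.19971
V̂(ȳ_st) = 12.5453
SE(ȳ_st) = √12.5453 = 3.54194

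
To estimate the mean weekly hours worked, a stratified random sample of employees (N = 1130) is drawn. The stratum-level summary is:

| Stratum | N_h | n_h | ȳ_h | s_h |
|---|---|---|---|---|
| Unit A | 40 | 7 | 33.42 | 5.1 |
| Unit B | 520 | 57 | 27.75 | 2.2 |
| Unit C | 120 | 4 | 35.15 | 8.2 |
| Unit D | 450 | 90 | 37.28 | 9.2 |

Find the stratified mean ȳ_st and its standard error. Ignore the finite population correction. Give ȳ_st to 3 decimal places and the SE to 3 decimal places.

ȳ_st ≈ 32.532, SE ≈ 0.601

ȳ_st = Σ W_h ȳ_h = (40·33.42 + 520·27.75 + 120·35.15 + 450·37.28)/1130 = 32.53168
V̂(ȳ_st) = Σ W_h² s_h²/n_h, with W_h = N_h/N and N = 1130:
  stratum Unit A: (40/1130)²·5.1²/7 = 0.00465592
  stratum Unit B: (520/1130)²·2.2²/57 = 0.0179813
  stratum Unit C: (120/1130)²·8.2²/4 = 0.189572
  stratum Unit D: (450/1130)²·9.2²/90 = 0.149142
V̂(ȳ_st) = 0.361351
SE(ȳ_st) = √0.361351 = 0.601125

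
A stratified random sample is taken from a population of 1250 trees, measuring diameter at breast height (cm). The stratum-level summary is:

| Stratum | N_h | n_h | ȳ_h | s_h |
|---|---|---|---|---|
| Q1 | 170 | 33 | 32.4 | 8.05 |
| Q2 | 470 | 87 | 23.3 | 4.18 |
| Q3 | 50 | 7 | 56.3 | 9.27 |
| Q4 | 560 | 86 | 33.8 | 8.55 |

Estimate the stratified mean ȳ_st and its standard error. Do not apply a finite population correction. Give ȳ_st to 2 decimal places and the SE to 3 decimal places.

ȳ_st ≈ 30.56, SE ≈ 0.505

ȳ_st = Σ W_h ȳ_h = (170·32.4 + 470·23.3 + 50·56.3 + 560·33.8)/1250 = 30.56160
V̂(ȳ_st) = Σ W_h² s_h²/n_h, with W_h = N_h/N and N = 1250:
  stratum Q1: (170/1250)²·8.05²/33 = 0.0363208
  stratum Q2: (470/1250)²·4.18²/87 = 0.0283929
  stratum Q3: (50/1250)²·9.27²/7 = 0.0196418
  stratum Q4: (560/1250)²·8.55²/86 = 0.170604
V̂(ȳ_st) = 0.25496
SE(ȳ_st) = √0.25496 = 0.504935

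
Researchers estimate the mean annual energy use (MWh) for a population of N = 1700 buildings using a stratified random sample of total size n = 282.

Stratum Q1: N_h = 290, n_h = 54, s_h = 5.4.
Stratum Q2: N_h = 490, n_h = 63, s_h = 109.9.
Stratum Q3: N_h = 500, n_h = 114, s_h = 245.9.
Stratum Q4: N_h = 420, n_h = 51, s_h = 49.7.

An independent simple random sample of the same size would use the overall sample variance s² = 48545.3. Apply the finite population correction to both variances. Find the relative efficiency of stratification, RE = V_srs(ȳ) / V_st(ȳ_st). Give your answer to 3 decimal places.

RE ≈ 2.766

V̂(ȳ_st) = Σ W_h² (1 − n_h/N_h) s_h²/n_h, with W_h = N_h/N and N = 1700:
  stratum Q1: (290/1700)²·(1 − 54/290)·5.4²/54 = 0.0127881
  stratum Q2: (490/1700)²·(1 − 63/490)·109.9²/63 = 13.8797
  stratum Q3: (500/1700)²·(1 − 114/500)·245.9²/114 = 35.4219
  stratum Q4: (420/1700)²·(1 − 51/420)·49.7²/51 = 2.59729
V_st = 51.9117
V_srs = (1 − 282/1700)·48545.3/282 = 143.59
Relative efficiency = V_srs / V_st = 143.59/51.9117 = 2.7661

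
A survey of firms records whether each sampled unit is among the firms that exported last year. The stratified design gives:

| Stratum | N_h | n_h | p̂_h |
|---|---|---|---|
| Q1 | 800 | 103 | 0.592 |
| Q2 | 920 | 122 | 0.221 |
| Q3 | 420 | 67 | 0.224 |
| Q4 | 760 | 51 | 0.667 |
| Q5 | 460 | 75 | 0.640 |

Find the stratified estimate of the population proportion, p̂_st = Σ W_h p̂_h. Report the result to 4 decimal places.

N = 3360; stratum weights W_h = N_h/N.
p̂_st = Σ W_h p̂_h = (800·0.592 + 920·0.221 + 420·0.224 + 760·0.667 + 460·0.640)/3360 = 0.46795

p̂_st ≈ 0.4680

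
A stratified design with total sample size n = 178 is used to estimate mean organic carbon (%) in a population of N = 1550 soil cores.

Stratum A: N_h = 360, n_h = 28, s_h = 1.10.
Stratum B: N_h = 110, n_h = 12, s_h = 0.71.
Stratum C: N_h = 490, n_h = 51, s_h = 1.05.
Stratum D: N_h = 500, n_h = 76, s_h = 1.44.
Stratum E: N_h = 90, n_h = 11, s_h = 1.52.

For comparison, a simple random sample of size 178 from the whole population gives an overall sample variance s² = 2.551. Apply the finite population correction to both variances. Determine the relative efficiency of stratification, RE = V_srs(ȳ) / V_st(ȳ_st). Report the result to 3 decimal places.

V̂(ȳ_st) = Σ W_h² (1 − n_h/N_h) s_h²/n_h, with W_h = N_h/N and N = 1550:
  stratum A: (360/1550)²·(1 − 28/360)·1.10²/28 = 0.00214983
  stratum B: (110/1550)²·(1 − 12/110)·0.71²/12 = 0.000188491
  stratum C: (490/1550)²·(1 − 51/490)·1.05²/51 = 0.00193556
  stratum D: (500/1550)²·(1 − 76/500)·1.44²/76 = 0.0024076
  stratum E: (90/1550)²·(1 − 11/90)·1.52²/11 = 0.000621585
V_st = 0.00730306
V_srs = (1 − 178/1550)·2.551/178 = 0.0126857
Relative efficiency = V_srs / V_st = 0.0126857/0.00730306 = 1.7370

RE ≈ 1.737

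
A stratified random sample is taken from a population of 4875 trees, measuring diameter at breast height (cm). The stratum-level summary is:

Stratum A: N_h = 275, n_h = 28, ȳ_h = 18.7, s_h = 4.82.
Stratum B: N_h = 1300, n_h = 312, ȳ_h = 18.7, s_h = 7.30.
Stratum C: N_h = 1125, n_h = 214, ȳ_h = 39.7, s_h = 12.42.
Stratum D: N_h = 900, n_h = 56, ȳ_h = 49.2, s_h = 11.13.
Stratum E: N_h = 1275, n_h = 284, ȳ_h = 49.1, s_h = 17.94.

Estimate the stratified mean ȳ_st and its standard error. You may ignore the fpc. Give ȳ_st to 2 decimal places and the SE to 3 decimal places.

ȳ_st = Σ W_h ȳ_h = (275·18.7 + 1300·18.7 + 1125·39.7 + 900·49.2 + 1275·49.1)/4875 = 37.12769
V̂(ȳ_st) = Σ W_h² s_h²/n_h, with W_h = N_h/N and N = 4875:
  stratum A: (275/4875)²·4.82²/28 = 0.00264029
  stratum B: (1300/4875)²·7.30²/312 = 0.0121459
  stratum C: (1125/4875)²·12.42²/214 = 0.0383871
  stratum D: (900/4875)²·11.13²/56 = 0.0753942
  stratum E: (1275/4875)²·17.94²/284 = 0.0775171
V̂(ȳ_st) = 0.206085
SE(ȳ_st) = √0.206085 = 0.453965

ȳ_st ≈ 37.13, SE ≈ 0.454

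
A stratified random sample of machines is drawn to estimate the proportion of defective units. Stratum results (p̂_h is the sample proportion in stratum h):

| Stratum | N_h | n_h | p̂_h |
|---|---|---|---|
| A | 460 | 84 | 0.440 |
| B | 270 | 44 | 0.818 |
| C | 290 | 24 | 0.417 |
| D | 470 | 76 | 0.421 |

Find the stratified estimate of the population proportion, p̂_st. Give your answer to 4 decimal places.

N = 1490; stratum weights W_h = N_h/N.
p̂_st = Σ W_h p̂_h = (460·0.440 + 270·0.818 + 290·0.417 + 470·0.421)/1490 = 0.49803

p̂_st ≈ 0.4980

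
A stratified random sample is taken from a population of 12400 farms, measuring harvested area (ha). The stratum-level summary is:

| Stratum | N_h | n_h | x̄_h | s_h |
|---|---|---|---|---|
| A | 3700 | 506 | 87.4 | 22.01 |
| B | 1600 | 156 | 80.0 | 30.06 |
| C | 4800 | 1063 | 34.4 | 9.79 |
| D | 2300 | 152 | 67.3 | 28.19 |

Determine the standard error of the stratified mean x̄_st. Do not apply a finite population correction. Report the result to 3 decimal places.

V̂(x̄_st) = Σ W_h² s_h²/n_h, with W_h = N_h/N and N = 12400:
  stratum A: (3700/12400)²·22.01²/506 = 0.0852412
  stratum B: (1600/12400)²·30.06²/156 = 0.0964384
  stratum C: (4800/12400)²·9.79²/1063 = 0.0135105
  stratum D: (2300/12400)²·28.19²/152 = 0.17987
V̂(x̄_st) = 0.37506
SE(x̄_st) = √0.37506 = 0.612422

SE(x̄_st) ≈ 0.612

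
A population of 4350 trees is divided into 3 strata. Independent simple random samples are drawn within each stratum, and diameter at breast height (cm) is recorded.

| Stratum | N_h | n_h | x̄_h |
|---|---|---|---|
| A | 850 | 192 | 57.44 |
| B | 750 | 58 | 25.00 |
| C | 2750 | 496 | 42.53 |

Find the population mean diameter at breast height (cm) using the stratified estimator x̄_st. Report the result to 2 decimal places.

x̄_st ≈ 42.42

N = Σ N_h = 4350. Stratum weights W_h = N_h/N.
x̄_st = (850·57.44 + 750·25.00 + 2750·42.53) / 4350 = 42.4210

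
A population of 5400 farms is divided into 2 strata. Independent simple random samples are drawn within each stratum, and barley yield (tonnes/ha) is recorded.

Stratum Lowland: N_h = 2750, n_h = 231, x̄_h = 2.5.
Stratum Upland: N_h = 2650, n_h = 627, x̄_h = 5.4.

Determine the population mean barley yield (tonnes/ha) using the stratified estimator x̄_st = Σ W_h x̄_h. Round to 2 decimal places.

N = Σ N_h = 5400. Stratum weights W_h = N_h/N.
x̄_st = (2750·2.5 + 2650·5.4) / 5400 = 3.9231

x̄_st ≈ 3.92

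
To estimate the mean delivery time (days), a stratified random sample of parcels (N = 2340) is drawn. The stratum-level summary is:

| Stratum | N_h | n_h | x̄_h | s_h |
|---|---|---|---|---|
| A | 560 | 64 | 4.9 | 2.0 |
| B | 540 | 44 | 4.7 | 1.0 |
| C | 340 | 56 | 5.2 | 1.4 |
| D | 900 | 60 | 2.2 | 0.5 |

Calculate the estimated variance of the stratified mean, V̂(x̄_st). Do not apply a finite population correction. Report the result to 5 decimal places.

V̂(x̄_st) = Σ W_h² s_h²/n_h, with W_h = N_h/N and N = 2340:
  stratum A: (560/2340)²·2.0²/64 = 0.00357952
  stratum B: (540/2340)²·1.0²/44 = 0.00121033
  stratum C: (340/2340)²·1.4²/56 = 0.000738914
  stratum D: (900/2340)²·0.5²/60 = 0.000616371
V̂(x̄_st) = 0.00614513

V̂(x̄_st) ≈ 0.00615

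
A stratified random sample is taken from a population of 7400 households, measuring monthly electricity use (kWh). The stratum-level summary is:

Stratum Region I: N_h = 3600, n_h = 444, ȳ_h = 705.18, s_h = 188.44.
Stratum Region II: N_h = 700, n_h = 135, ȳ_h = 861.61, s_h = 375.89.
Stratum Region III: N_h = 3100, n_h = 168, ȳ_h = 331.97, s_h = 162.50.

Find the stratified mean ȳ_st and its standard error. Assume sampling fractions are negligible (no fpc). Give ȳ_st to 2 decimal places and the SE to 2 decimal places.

ȳ_st ≈ 563.63, SE ≈ 7.48

ȳ_st = Σ W_h ȳ_h = (3600·705.18 + 700·861.61 + 3100·331.97)/7400 = 563.63270
V̂(ȳ_st) = Σ W_h² s_h²/n_h, with W_h = N_h/N and N = 7400:
  stratum Region I: (3600/7400)²·188.44²/444 = 18.928
  stratum Region II: (700/7400)²·375.89²/135 = 9.36527
  stratum Region III: (3100/7400)²·162.50²/168 = 27.584
V̂(ȳ_st) = 55.8773
SE(ȳ_st) = √55.8773 = 7.47511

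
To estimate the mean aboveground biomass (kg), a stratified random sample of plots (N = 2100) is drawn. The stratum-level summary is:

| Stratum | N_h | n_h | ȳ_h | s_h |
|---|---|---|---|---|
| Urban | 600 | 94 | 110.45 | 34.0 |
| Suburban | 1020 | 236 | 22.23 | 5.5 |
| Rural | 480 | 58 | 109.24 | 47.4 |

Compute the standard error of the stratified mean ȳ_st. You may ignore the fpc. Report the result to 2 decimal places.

SE(ȳ_st) ≈ 1.75

V̂(ȳ_st) = Σ W_h² s_h²/n_h, with W_h = N_h/N and N = 2100:
  stratum Urban: (600/2100)²·34.0²/94 = 1.00391
  stratum Suburban: (1020/2100)²·5.5²/236 = 0.0302395
  stratum Rural: (480/2100)²·47.4²/58 = 2.02382
V̂(ȳ_st) = 3.05797
SE(ȳ_st) = √3.05797 = 1.74871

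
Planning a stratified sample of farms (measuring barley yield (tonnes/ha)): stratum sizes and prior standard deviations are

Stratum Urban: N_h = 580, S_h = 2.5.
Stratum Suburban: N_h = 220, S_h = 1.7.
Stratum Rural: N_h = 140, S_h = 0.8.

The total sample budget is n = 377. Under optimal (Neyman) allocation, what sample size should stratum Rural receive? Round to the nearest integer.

Neyman allocation: n_h = n · N_h S_h / Σ N_i S_i, with n = 377.
  stratum Urban: N_h·S_h = 580·2.5 = 1450.00
  stratum Suburban: N_h·S_h = 220·1.7 = 374.00
  stratum Rural: N_h·S_h = 140·0.8 = 112.00
Σ N_h S_h = 1936.00
n for stratum Rural = 377·112.00/1936.00 = 21.810 → 22

22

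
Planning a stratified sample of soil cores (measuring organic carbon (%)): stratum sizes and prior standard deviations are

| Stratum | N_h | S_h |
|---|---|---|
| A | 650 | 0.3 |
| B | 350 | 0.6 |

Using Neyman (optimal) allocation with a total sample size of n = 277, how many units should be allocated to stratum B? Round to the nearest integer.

Neyman allocation: n_h = n · N_h S_h / Σ N_i S_i, with n = 277.
  stratum A: N_h·S_h = 650·0.3 = 195.00
  stratum B: N_h·S_h = 350·0.6 = 210.00
Σ N_h S_h = 405.00
n for stratum B = 277·210.00/405.00 = 143.630 → 144

144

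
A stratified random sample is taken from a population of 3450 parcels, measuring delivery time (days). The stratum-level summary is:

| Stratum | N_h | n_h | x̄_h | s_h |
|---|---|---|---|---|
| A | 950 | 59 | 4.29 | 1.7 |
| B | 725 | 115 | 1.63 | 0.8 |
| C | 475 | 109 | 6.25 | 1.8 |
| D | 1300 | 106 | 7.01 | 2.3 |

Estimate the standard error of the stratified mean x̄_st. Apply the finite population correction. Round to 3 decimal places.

SE(x̄_st) ≈ 0.103

V̂(x̄_st) = Σ W_h² (1 − n_h/N_h) s_h²/n_h, with W_h = N_h/N and N = 3450:
  stratum A: (950/3450)²·(1 − 59/950)·1.7²/59 = 0.00348344
  stratum B: (725/3450)²·(1 − 115/725)·0.8²/115 = 0.000206782
  stratum C: (475/3450)²·(1 − 109/475)·1.8²/109 = 0.000434165
  stratum D: (1300/3450)²·(1 − 106/1300)·2.3²/106 = 0.00650818
V̂(x̄_st) = 0.0106326
SE(x̄_st) = √0.0106326 = 0.103114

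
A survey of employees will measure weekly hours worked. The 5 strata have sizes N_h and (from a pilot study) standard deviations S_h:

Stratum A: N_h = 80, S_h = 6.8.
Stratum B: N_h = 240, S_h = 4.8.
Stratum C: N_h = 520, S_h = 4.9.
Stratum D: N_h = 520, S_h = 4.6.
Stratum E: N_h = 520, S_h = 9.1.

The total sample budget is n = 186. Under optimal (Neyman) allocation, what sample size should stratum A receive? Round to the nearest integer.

Neyman allocation: n_h = n · N_h S_h / Σ N_i S_i, with n = 186.
  stratum A: N_h·S_h = 80·6.8 = 544.00
  stratum B: N_h·S_h = 240·4.8 = 1152.00
  stratum C: N_h·S_h = 520·4.9 = 2548.00
  stratum D: N_h·S_h = 520·4.6 = 2392.00
  stratum E: N_h·S_h = 520·9.1 = 4732.00
Σ N_h S_h = 11368.00
n for stratum A = 186·544.00/11368.00 = 8.901 → 9

9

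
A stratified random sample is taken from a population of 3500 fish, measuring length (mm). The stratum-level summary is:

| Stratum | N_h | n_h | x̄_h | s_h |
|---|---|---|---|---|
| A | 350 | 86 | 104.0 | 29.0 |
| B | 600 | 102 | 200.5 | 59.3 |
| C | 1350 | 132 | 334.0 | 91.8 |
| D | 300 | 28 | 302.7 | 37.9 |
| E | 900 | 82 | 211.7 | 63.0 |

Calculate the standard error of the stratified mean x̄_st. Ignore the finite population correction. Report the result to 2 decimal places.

V̂(x̄_st) = Σ W_h² s_h²/n_h, with W_h = N_h/N and N = 3500:
  stratum A: (350/3500)²·29.0²/86 = 0.0977907
  stratum B: (600/3500)²·59.3²/102 = 1.01315
  stratum C: (1350/3500)²·91.8²/132 = 9.49823
  stratum D: (300/3500)²·37.9²/28 = 0.376901
  stratum E: (900/3500)²·63.0²/82 = 3.20049
V̂(x̄_st) = 14.1866
SE(x̄_st) = √14.1866 = 3.76651

SE(x̄_st) ≈ 3.77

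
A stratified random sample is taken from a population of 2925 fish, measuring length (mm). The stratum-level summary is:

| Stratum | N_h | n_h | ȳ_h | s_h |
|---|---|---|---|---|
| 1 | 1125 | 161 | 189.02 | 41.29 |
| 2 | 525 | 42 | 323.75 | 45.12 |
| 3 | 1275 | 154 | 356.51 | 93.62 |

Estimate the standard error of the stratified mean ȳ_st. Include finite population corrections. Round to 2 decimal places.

V̂(ȳ_st) = Σ W_h² (1 − n_h/N_h) s_h²/n_h, with W_h = N_h/N and N = 2925:
  stratum 1: (1125/2925)²·(1 − 161/1125)·41.29²/161 = 1.34228
  stratum 2: (525/2925)²·(1 − 42/525)·45.12²/42 = 1.43663
  stratum 3: (1275/2925)²·(1 − 154/1275)·93.62²/154 = 9.50781
V̂(ȳ_st) = 12.2867
SE(ȳ_st) = √12.2867 = 3.50524

SE(ȳ_st) ≈ 3.51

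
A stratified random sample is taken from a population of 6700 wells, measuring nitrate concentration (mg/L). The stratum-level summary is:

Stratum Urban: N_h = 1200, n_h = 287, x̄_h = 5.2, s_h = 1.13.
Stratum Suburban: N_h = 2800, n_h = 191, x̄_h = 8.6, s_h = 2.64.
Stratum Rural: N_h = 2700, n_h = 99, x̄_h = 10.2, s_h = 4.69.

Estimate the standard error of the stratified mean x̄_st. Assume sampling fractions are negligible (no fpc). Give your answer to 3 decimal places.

SE(x̄_st) ≈ 0.206

V̂(x̄_st) = Σ W_h² s_h²/n_h, with W_h = N_h/N and N = 6700:
  stratum Urban: (1200/6700)²·1.13²/287 = 0.000142721
  stratum Suburban: (2800/6700)²·2.64²/191 = 0.00637296
  stratum Rural: (2700/6700)²·4.69²/99 = 0.0360818
V̂(x̄_st) = 0.0425975
SE(x̄_st) = √0.0425975 = 0.206392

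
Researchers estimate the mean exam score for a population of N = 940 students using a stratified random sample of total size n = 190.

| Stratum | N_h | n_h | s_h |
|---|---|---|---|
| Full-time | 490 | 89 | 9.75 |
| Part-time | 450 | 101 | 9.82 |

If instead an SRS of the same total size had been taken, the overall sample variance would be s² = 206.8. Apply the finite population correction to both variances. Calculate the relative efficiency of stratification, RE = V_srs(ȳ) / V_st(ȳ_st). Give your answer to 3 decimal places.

V̂(ȳ_st) = Σ W_h² (1 − n_h/N_h) s_h²/n_h, with W_h = N_h/N and N = 940:
  stratum Full-time: (490/940)²·(1 − 89/490)·9.75²/89 = 0.237522
  stratum Part-time: (450/940)²·(1 − 101/450)·9.82²/101 = 0.169701
V_st = 0.407223
V_srs = (1 − 190/940)·206.8/190 = 0.868421
Relative efficiency = V_srs / V_st = 0.868421/0.407223 = 2.1325

RE ≈ 2.133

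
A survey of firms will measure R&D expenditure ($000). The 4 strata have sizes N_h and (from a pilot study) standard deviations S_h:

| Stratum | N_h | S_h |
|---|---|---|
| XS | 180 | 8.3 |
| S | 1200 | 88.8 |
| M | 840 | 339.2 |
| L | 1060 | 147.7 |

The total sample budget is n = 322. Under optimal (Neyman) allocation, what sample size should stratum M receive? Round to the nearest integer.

Neyman allocation: n_h = n · N_h S_h / Σ N_i S_i, with n = 322.
  stratum XS: N_h·S_h = 180·8.3 = 1494.00
  stratum S: N_h·S_h = 1200·88.8 = 106560.00
  stratum M: N_h·S_h = 840·339.2 = 284928.00
  stratum L: N_h·S_h = 1060·147.7 = 156562.00
Σ N_h S_h = 549544.00
n for stratum M = 322·284928.00/549544.00 = 166.951 → 167

167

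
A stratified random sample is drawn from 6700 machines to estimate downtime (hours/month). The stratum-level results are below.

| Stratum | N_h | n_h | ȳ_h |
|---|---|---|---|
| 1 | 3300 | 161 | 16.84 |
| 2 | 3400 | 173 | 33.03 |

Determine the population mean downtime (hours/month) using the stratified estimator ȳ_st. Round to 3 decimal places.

N = Σ N_h = 6700. Stratum weights W_h = N_h/N.
ȳ_st = (3300·16.84 + 3400·33.03) / 6700 = 25.05582

ȳ_st ≈ 25.056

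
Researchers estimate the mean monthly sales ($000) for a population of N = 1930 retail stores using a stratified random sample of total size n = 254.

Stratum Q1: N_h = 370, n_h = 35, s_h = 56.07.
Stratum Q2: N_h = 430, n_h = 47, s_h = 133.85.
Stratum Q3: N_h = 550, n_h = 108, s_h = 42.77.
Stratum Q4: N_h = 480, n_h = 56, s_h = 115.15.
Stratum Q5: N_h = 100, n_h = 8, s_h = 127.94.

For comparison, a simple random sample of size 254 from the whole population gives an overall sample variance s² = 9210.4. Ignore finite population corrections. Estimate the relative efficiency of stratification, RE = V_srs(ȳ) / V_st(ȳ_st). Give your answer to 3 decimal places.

RE ≈ 0.829

V̂(ȳ_st) = Σ W_h² s_h²/n_h, with W_h = N_h/N and N = 1930:
  stratum Q1: (370/1930)²·56.07²/35 = 3.30128
  stratum Q2: (430/1930)²·133.85²/47 = 18.9217
  stratum Q3: (550/1930)²·42.77²/108 = 1.37552
  stratum Q4: (480/1930)²·115.15²/56 = 14.6456
  stratum Q5: (100/1930)²·127.94²/8 = 5.49298
V_st = 43.7371
V_srs = s²/n = 9210.4/254 = 36.2614
Relative efficiency = V_srs / V_st = 36.2614/43.7371 = 0.8291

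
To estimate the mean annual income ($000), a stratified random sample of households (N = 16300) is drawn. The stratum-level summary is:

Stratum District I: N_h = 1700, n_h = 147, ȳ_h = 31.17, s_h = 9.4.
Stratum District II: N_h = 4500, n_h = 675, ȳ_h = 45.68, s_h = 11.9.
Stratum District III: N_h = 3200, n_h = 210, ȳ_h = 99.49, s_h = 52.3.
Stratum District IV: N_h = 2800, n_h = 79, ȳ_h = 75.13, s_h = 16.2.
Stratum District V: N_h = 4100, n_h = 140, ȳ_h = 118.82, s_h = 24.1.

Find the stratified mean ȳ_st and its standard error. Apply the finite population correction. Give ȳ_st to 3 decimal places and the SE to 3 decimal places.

ȳ_st = Σ W_h ȳ_h = (1700·31.17 + 4500·45.68 + 3200·99.49 + 2800·75.13 + 4100·118.82)/16300 = 78.18669
V̂(ȳ_st) = Σ W_h² (1 − n_h/N_h) s_h²/n_h, with W_h = N_h/N and N = 16300:
  stratum District I: (1700/16300)²·(1 − 147/1700)·9.4²/147 = 0.00597288
  stratum District II: (4500/16300)²·(1 − 675/4500)·11.9²/675 = 0.0135912
  stratum District III: (3200/16300)²·(1 − 210/3200)·52.3²/210 = 0.469062
  stratum District IV: (2800/16300)²·(1 − 79/2800)·16.2²/79 = 0.0952608
  stratum District V: (4100/16300)²·(1 − 140/4100)·24.1²/140 = 0.253519
V̂(ȳ_st) = 0.837405
SE(ȳ_st) = √0.837405 = 0.915099

ȳ_st ≈ 78.187, SE ≈ 0.915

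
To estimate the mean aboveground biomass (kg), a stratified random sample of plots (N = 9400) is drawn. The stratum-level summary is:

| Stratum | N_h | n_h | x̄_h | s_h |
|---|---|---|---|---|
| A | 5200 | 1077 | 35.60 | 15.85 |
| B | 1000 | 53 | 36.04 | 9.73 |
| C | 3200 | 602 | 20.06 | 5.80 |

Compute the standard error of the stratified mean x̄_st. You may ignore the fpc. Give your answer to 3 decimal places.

SE(x̄_st) ≈ 0.313

V̂(x̄_st) = Σ W_h² s_h²/n_h, with W_h = N_h/N and N = 9400:
  stratum A: (5200/9400)²·15.85²/1077 = 0.0713828
  stratum B: (1000/9400)²·9.73²/53 = 0.0202159
  stratum C: (3200/9400)²·5.80²/602 = 0.00647595
V̂(x̄_st) = 0.0980747
SE(x̄_st) = √0.0980747 = 0.313169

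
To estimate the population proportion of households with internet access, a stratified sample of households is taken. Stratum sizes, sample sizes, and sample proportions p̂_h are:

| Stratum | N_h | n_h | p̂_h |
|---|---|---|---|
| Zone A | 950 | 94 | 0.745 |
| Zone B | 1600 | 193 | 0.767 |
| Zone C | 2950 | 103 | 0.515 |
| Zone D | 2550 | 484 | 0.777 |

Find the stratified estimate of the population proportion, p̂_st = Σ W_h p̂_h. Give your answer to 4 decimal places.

N = 8050; stratum weights W_h = N_h/N.
p̂_st = Σ W_h p̂_h = (950·0.745 + 1600·0.767 + 2950·0.515 + 2550·0.777)/8050 = 0.67522

p̂_st ≈ 0.6752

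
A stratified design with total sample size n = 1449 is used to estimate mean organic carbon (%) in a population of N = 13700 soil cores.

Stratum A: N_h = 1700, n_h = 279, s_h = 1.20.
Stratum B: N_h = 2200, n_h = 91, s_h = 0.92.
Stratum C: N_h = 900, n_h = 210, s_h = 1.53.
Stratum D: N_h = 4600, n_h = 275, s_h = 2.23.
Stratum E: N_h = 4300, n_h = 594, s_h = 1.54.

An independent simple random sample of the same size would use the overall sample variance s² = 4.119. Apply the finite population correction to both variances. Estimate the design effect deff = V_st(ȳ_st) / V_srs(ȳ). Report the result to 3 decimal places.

deff ≈ 1.019

V̂(ȳ_st) = Σ W_h² (1 − n_h/N_h) s_h²/n_h, with W_h = N_h/N and N = 13700:
  stratum A: (1700/13700)²·(1 − 279/1700)·1.20²/279 = 6.64294e-05
  stratum B: (2200/13700)²·(1 − 91/2200)·0.92²/91 = 0.000229928
  stratum C: (900/13700)²·(1 − 210/900)·1.53²/210 = 3.6882e-05
  stratum D: (4600/13700)²·(1 − 275/4600)·2.23²/275 = 0.00191681
  stratum E: (4300/13700)²·(1 − 594/4300)·1.54²/594 = 0.000338991
V_st = 0.00258904
V_srs = (1 − 1449/13700)·4.119/1449 = 0.00254199
deff = V_st / V_srs = 0.00258904/0.00254199 = 1.0185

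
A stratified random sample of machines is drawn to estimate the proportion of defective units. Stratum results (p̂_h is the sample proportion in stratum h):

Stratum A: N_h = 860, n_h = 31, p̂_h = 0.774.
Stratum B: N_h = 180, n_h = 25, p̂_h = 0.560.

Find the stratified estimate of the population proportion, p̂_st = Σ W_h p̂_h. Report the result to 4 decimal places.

p̂_st ≈ 0.7370

N = 1040; stratum weights W_h = N_h/N.
p̂_st = Σ W_h p̂_h = (860·0.774 + 180·0.560)/1040 = 0.73696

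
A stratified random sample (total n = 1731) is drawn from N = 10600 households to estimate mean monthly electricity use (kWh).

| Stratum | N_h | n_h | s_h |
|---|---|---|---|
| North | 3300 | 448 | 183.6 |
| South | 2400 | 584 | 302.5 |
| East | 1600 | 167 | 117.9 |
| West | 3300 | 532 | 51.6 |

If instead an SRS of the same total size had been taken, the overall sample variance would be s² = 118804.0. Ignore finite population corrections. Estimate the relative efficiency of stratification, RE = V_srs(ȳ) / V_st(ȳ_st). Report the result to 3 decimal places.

RE ≈ 3.876

V̂(ȳ_st) = Σ W_h² s_h²/n_h, with W_h = N_h/N and N = 10600:
  stratum North: (3300/10600)²·183.6²/448 = 7.29262
  stratum South: (2400/10600)²·302.5²/584 = 8.03246
  stratum East: (1600/10600)²·117.9²/167 = 1.89644
  stratum West: (3300/10600)²·51.6²/532 = 0.485069
V_st = 17.7066
V_srs = s²/n = 118804.0/1731 = 68.6332
Relative efficiency = V_srs / V_st = 68.6332/17.7066 = 3.8761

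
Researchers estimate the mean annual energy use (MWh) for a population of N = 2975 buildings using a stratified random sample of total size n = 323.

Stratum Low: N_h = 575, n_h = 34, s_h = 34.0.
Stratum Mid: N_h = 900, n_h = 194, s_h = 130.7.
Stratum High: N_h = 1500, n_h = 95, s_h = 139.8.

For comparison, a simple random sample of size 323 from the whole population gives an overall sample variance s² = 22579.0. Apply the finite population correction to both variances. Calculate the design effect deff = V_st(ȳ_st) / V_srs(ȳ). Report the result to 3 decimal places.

deff ≈ 0.907

V̂(ȳ_st) = Σ W_h² (1 − n_h/N_h) s_h²/n_h, with W_h = N_h/N and N = 2975:
  stratum Low: (575/2975)²·(1 − 34/575)·34.0²/34 = 1.19501
  stratum Mid: (900/2975)²·(1 − 194/900)·130.7²/194 = 6.32154
  stratum High: (1500/2975)²·(1 − 95/1500)·139.8²/95 = 48.9874
V_st = 56.5039
V_srs = (1 − 323/2975)·22579.0/323 = 62.3144
deff = V_st / V_srs = 56.5039/62.3144 = 0.9068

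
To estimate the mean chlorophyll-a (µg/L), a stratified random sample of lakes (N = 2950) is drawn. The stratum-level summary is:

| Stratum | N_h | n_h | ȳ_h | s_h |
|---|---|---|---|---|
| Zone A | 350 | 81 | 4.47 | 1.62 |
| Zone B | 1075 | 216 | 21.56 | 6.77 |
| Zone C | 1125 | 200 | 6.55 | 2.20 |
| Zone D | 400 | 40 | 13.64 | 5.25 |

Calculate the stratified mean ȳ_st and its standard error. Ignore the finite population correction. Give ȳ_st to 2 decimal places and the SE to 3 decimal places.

ȳ_st ≈ 12.73, SE ≈ 0.212

ȳ_st = Σ W_h ȳ_h = (350·4.47 + 1075·21.56 + 1125·6.55 + 400·13.64)/2950 = 12.73432
V̂(ȳ_st) = Σ W_h² s_h²/n_h, with W_h = N_h/N and N = 2950:
  stratum Zone A: (350/2950)²·1.62²/81 = 0.000456076
  stratum Zone B: (1075/2950)²·6.77²/216 = 0.0281771
  stratum Zone C: (1125/2950)²·2.20²/200 = 0.00351946
  stratum Zone D: (400/2950)²·5.25²/40 = 0.0126688
V̂(ȳ_st) = 0.0448214
SE(ȳ_st) = √0.0448214 = 0.211711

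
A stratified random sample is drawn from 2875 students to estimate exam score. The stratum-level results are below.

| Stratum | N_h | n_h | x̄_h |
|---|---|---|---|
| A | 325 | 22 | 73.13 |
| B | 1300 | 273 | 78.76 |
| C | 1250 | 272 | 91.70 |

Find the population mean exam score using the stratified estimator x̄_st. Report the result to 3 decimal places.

x̄_st ≈ 83.750

N = Σ N_h = 2875. Stratum weights W_h = N_h/N.
x̄_st = (325·73.13 + 1300·78.76 + 1250·91.70) / 2875 = 83.74965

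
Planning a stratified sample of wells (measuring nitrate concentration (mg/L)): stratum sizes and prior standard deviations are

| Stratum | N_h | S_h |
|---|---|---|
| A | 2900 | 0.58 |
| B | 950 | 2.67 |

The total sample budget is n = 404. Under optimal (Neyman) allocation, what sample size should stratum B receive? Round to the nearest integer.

Neyman allocation: n_h = n · N_h S_h / Σ N_i S_i, with n = 404.
  stratum A: N_h·S_h = 2900·0.58 = 1682.00
  stratum B: N_h·S_h = 950·2.67 = 2536.50
Σ N_h S_h = 4218.50
n for stratum B = 404·2536.50/4218.50 = 242.917 → 243

243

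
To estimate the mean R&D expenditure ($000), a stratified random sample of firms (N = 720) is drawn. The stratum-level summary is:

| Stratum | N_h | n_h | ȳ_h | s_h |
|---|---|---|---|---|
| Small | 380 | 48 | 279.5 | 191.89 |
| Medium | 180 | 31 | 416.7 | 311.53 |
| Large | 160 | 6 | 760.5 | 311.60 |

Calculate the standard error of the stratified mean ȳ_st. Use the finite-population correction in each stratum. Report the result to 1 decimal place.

V̂(ȳ_st) = Σ W_h² (1 − n_h/N_h) s_h²/n_h, with W_h = N_h/N and N = 720:
  stratum Small: (380/720)²·(1 − 48/380)·191.89²/48 = 186.69
  stratum Medium: (180/720)²·(1 − 31/180)·311.53²/31 = 161.969
  stratum Large: (160/720)²·(1 − 6/160)·311.60²/6 = 769.165
V̂(ȳ_st) = 1117.82
SE(ȳ_st) = √1117.82 = 33.4339

SE(ȳ_st) ≈ 33.4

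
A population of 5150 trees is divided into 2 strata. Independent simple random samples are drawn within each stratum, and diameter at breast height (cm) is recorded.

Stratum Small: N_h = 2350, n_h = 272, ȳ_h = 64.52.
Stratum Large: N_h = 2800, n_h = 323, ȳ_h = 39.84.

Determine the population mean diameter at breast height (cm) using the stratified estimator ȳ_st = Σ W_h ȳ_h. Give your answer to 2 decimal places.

N = Σ N_h = 5150. Stratum weights W_h = N_h/N.
ȳ_st = (2350·64.52 + 2800·39.84) / 5150 = 51.1017

ȳ_st ≈ 51.10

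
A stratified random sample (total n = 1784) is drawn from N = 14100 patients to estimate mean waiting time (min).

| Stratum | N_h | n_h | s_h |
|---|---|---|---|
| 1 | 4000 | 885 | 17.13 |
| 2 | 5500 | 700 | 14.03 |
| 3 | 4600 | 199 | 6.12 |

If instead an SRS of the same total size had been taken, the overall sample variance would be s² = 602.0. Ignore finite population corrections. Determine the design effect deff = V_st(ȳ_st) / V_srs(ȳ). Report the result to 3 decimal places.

deff ≈ 0.265

V̂(ȳ_st) = Σ W_h² s_h²/n_h, with W_h = N_h/N and N = 14100:
  stratum 1: (4000/14100)²·17.13²/885 = 0.0266841
  stratum 2: (5500/14100)²·14.03²/700 = 0.0427863
  stratum 3: (4600/14100)²·6.12²/199 = 0.0200321
V_st = 0.0895025
V_srs = s²/n = 602.0/1784 = 0.337444
deff = V_st / V_srs = 0.0895025/0.337444 = 0.2652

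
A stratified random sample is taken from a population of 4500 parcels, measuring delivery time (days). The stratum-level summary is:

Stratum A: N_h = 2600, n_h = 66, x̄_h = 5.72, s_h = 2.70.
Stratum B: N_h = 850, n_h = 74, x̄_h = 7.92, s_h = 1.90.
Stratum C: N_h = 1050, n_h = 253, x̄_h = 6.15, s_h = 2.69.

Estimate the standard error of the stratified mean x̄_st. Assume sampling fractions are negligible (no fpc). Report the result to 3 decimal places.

V̂(x̄_st) = Σ W_h² s_h²/n_h, with W_h = N_h/N and N = 4500:
  stratum A: (2600/4500)²·2.70²/66 = 0.0368727
  stratum B: (850/4500)²·1.90²/74 = 0.00174056
  stratum C: (1050/4500)²·2.69²/253 = 0.00155718
V̂(x̄_st) = 0.0401705
SE(x̄_st) = √0.0401705 = 0.200426

SE(x̄_st) ≈ 0.200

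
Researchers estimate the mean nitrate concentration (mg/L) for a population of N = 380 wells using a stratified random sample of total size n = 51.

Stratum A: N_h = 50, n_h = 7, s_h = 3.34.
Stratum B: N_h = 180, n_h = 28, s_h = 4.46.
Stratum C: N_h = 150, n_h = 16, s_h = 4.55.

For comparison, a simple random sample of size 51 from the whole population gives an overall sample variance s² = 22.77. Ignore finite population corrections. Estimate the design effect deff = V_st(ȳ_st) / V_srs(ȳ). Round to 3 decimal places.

deff ≈ 0.870

V̂(ȳ_st) = Σ W_h² s_h²/n_h, with W_h = N_h/N and N = 380:
  stratum A: (50/380)²·3.34²/7 = 0.027591
  stratum B: (180/380)²·4.46²/28 = 0.1594
  stratum C: (150/380)²·4.55²/16 = 0.201613
V_st = 0.388604
V_srs = s²/n = 22.77/51 = 0.446471
deff = V_st / V_srs = 0.388604/0.446471 = 0.8704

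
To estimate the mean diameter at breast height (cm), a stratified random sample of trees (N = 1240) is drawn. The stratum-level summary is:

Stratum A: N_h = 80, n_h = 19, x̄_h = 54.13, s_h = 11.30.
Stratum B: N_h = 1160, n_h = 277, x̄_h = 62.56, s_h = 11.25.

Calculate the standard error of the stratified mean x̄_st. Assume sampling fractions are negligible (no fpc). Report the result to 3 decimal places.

SE(x̄_st) ≈ 0.654

V̂(x̄_st) = Σ W_h² s_h²/n_h, with W_h = N_h/N and N = 1240:
  stratum A: (80/1240)²·11.30²/19 = 0.0279731
  stratum B: (1160/1240)²·11.25²/277 = 0.399851
V̂(x̄_st) = 0.427824
SE(x̄_st) = √0.427824 = 0.654082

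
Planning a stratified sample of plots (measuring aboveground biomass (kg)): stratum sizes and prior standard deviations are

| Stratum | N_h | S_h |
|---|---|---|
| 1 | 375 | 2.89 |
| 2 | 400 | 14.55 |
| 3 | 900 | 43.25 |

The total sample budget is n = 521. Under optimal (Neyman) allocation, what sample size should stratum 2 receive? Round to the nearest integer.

Neyman allocation: n_h = n · N_h S_h / Σ N_i S_i, with n = 521.
  stratum 1: N_h·S_h = 375·2.89 = 1083.75
  stratum 2: N_h·S_h = 400·14.55 = 5820.00
  stratum 3: N_h·S_h = 900·43.25 = 38925.00
Σ N_h S_h = 45828.75
n for stratum 2 = 521·5820.00/45828.75 = 66.164 → 66

66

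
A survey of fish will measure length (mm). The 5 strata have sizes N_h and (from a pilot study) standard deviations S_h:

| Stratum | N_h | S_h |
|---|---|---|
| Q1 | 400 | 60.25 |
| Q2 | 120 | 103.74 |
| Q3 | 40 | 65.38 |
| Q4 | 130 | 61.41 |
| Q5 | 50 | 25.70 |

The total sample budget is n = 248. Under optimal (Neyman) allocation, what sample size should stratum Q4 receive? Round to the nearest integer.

Neyman allocation: n_h = n · N_h S_h / Σ N_i S_i, with n = 248.
  stratum Q1: N_h·S_h = 400·60.25 = 24100.00
  stratum Q2: N_h·S_h = 120·103.74 = 12448.80
  stratum Q3: N_h·S_h = 40·65.38 = 2615.20
  stratum Q4: N_h·S_h = 130·61.41 = 7983.30
  stratum Q5: N_h·S_h = 50·25.70 = 1285.00
Σ N_h S_h = 48432.30
n for stratum Q4 = 248·7983.30/48432.30 = 40.879 → 41

41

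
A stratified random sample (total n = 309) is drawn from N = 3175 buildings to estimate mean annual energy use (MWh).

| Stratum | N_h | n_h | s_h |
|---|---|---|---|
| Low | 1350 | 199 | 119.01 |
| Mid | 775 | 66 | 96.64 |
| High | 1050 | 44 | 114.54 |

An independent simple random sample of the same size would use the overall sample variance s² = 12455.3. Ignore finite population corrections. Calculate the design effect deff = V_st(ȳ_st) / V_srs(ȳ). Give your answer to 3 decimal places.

deff ≈ 1.337

V̂(ȳ_st) = Σ W_h² s_h²/n_h, with W_h = N_h/N and N = 3175:
  stratum Low: (1350/3175)²·119.01²/199 = 12.8675
  stratum Mid: (775/3175)²·96.64²/66 = 8.43113
  stratum High: (1050/3175)²·114.54²/44 = 32.6102
V_st = 53.9088
V_srs = s²/n = 12455.3/309 = 40.3084
deff = V_st / V_srs = 53.9088/40.3084 = 1.3374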